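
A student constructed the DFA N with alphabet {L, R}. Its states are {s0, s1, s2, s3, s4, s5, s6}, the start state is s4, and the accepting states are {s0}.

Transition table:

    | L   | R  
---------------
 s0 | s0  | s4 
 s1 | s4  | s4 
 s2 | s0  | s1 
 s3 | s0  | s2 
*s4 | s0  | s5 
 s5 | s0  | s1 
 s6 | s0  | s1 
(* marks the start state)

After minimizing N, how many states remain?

Reachable states from the start: {s0,s1,s4,s5}. Unreachable: {s2,s3,s6} — drop them.
P0 = {s0} | {s1,s4,s5}.
Split {s1,s4,s5} by δ(·,L) → {s4,s5} and {s1}.
Refine {s4,s5} on symbol R: members go to different blocks, giving {s4} and {s5}.
No further refinement is possible. Final partition (4 blocks): {s0} | {s4} | {s1} | {s5}.

4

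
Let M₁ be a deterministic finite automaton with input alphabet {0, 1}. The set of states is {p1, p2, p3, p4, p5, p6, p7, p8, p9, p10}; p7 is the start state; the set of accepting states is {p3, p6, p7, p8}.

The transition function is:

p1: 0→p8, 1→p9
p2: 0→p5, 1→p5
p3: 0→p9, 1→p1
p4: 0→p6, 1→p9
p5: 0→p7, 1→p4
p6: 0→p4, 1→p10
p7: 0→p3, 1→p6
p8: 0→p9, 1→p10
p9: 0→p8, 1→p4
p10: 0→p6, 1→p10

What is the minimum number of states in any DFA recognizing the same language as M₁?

3

Reachable states from the start: {p1,p3,p4,p6,p7,p8,p9,p10}. Unreachable: {p2,p5} — drop them.
Start with accepting vs non-accepting: {p3,p6,p7,p8} | {p1,p4,p9,p10}.
On input 0, block {p3,p6,p7,p8} splits into {p3,p6,p8} and {p7}.
No further refinement is possible. Final partition (3 blocks): {p3,p6,p8} | {p1,p4,p9,p10} | {p7}.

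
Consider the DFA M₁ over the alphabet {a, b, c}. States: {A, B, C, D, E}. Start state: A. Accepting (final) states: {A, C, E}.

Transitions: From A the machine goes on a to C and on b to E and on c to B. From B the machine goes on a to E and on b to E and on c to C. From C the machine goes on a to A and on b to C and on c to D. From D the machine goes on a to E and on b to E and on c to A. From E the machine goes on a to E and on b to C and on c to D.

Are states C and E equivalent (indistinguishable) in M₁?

Every state is reachable, so we keep all 5.
P0 = {A,C,E} | {B,D}.
Stable partition: {A,C,E} | {B,D} — 2 equivalence classes.
C and E lie in the same block of the stable partition, so they are equivalent — no string distinguishes them.

Yes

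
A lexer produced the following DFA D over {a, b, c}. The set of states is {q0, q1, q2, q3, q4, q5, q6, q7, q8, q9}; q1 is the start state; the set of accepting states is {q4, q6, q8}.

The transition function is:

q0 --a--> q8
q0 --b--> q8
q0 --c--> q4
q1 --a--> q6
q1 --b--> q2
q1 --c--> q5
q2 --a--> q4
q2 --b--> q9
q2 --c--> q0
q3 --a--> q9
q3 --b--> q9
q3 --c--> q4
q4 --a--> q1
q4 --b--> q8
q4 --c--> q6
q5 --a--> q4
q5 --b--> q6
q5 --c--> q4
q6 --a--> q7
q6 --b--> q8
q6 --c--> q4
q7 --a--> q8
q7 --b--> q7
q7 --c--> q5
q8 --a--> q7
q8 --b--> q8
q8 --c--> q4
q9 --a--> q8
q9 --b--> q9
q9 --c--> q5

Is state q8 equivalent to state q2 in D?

States {q3} cannot be reached from the start state, so discard them.
Initial partition by acceptance: {q4,q6,q8} | {q0,q1,q2,q5,q7,q9}.
Refine {q0,q1,q2,q5,q7,q9} on symbol b: members go to different blocks, giving {q1,q2,q7,q9} and {q0,q5}.
Stable partition: {q4,q6,q8} | {q1,q2,q7,q9} | {q0,q5} — 3 equivalence classes.
q8 and q2 end up in different blocks, so they are distinguishable. For instance, the string 'ε' is accepted from only q8.

No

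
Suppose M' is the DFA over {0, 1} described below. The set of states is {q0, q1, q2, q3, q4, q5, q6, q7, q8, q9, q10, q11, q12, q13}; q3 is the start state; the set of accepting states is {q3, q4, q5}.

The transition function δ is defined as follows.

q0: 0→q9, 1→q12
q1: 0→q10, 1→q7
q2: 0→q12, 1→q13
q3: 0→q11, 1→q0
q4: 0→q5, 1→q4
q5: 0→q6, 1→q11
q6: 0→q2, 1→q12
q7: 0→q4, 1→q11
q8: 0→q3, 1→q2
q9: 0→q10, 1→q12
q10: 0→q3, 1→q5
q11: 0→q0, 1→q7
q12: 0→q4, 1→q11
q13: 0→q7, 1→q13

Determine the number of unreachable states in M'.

2

BFS from q3 reaches {q0, q2, q3, q4, q5, q6, q7, q9, q10, q11, q12, q13}; the 2 state(s) q1, q8 are never visited.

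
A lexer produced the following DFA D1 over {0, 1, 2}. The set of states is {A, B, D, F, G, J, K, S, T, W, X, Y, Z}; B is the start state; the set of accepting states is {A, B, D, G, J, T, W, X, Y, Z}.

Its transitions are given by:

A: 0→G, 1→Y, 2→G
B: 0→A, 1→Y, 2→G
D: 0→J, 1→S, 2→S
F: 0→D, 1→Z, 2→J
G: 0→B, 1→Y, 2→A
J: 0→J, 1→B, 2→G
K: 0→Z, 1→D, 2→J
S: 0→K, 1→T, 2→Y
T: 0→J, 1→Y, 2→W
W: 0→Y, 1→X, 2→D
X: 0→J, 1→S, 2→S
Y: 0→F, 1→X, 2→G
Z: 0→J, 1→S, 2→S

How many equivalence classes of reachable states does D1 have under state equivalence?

8

All states are reachable from the start state.
Start with accepting vs non-accepting: {A,B,D,G,J,T,W,X,Y,Z} | {F,K,S}.
On input 0, block {A,B,D,G,J,T,W,X,Y,Z} splits into {A,B,D,G,J,T,W,X,Z} and {Y}.
Refine {A,B,D,G,J,T,W,X,Z} on symbol 0: members go to different blocks, giving {A,B,D,G,J,T,X,Z} and {W}.
Split {A,B,D,G,J,T,X,Z} by δ(·,1) → {A,B,G,T} and {D,X,Z} and {J}.
Split {A,B,G,T} by δ(·,0) → {A,B,G} and {T}.
Split {F,K,S} by δ(·,0) → {F,K} and {S}.
No further refinement is possible. Final partition (8 blocks): {A,B,G} | {F,K} | {Y} | {W} | {D,X,Z} | {J} | {T} | {S}.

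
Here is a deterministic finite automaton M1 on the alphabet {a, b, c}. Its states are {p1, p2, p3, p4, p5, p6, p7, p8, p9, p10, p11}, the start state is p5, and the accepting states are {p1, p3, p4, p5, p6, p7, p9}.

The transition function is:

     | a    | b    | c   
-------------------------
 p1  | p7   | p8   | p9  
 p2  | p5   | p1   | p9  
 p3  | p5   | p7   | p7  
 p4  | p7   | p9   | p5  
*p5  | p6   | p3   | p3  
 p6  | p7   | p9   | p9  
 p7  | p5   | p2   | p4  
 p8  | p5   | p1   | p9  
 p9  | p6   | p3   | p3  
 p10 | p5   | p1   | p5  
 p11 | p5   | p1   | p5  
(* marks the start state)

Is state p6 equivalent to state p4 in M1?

Reachable states from the start: {p1,p2,p3,p4,p5,p6,p7,p8,p9}. Unreachable: {p10,p11} — drop them.
Start with accepting vs non-accepting: {p1,p3,p4,p5,p6,p7,p9} | {p2,p8}.
Split {p1,p3,p4,p5,p6,p7,p9} by δ(·,b) → {p3,p4,p5,p6,p9} and {p1,p7}.
On input a, block {p3,p4,p5,p6,p9} splits into {p3,p5,p9} and {p4,p6}.
Refine {p3,p5,p9} on symbol a: members go to different blocks, giving {p5,p9} and {p3}.
Refine {p1,p7} on symbol a: members go to different blocks, giving {p1} and {p7}.
The partition is now stable with 6 blocks: {p5,p9} | {p2,p8} | {p1} | {p4,p6} | {p3} | {p7}.
p6 and p4 lie in the same block of the stable partition, so they are equivalent — no string distinguishes them.

Yes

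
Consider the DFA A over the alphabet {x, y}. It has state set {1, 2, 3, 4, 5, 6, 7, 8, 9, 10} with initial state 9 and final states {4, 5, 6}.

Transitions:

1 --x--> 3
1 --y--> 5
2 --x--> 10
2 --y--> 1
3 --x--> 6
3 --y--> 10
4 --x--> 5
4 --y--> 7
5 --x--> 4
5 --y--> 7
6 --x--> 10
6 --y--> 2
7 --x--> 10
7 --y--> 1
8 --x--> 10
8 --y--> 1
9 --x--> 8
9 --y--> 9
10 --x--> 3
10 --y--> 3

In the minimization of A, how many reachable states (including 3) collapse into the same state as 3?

Every state is reachable, so we keep all 10.
P0 = {4,5,6} | {1,2,3,7,8,9,10}.
On input x, block {4,5,6} splits into {4,5} and {6}.
Split {1,2,3,7,8,9,10} by δ(·,x) → {1,2,7,8,9,10} and {3}.
Split {1,2,7,8,9,10} by δ(·,x) → {2,7,8,9} and {1,10}.
On input x, block {2,7,8,9} splits into {2,7,8} and {9}.
On input y, block {1,10} splits into {1} and {10}.
Stable partition: {4,5} | {2,7,8} | {6} | {3} | {1} | {9} | {10} — 7 equivalence classes.
The equivalence class containing 3 is {3}, of size 1.

1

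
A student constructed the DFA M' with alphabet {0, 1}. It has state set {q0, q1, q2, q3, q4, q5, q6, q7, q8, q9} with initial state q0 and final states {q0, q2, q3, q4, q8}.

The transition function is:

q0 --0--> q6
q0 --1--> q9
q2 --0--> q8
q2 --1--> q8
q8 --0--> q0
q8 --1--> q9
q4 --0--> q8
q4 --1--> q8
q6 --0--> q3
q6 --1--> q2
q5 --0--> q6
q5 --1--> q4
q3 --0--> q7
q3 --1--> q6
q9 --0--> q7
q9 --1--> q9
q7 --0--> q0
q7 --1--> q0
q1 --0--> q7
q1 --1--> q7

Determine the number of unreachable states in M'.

3

BFS from q0 reaches {q0, q2, q3, q6, q7, q8, q9}; the 3 state(s) q1, q4, q5 are never visited.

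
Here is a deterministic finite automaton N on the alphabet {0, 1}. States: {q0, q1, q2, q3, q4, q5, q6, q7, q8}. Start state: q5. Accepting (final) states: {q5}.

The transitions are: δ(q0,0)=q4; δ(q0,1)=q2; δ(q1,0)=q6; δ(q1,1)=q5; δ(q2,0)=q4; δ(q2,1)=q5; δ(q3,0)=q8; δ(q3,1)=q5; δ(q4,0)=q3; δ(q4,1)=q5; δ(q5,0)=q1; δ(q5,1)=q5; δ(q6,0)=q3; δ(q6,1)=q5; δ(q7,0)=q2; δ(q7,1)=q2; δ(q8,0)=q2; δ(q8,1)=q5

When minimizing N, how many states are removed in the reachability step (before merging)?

Starting at q5 and following transitions, the reachable set is {q1, q2, q3, q4, q5, q6, q8}. That leaves q0, q7 unreachable — 2 in total.

2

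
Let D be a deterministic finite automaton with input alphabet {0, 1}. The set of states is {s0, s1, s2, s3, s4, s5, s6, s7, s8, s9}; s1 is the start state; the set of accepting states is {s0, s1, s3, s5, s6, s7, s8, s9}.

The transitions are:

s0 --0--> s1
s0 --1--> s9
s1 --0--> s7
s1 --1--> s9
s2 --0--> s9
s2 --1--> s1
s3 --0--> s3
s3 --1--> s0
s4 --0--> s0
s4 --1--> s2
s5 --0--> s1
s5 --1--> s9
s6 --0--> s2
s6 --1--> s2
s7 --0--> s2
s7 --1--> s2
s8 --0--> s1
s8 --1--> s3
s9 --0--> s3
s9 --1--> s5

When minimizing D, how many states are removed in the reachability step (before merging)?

Starting at s1 and following transitions, the reachable set is {s0, s1, s2, s3, s5, s7, s9}. That leaves s4, s6, s8 unreachable — 3 in total.

3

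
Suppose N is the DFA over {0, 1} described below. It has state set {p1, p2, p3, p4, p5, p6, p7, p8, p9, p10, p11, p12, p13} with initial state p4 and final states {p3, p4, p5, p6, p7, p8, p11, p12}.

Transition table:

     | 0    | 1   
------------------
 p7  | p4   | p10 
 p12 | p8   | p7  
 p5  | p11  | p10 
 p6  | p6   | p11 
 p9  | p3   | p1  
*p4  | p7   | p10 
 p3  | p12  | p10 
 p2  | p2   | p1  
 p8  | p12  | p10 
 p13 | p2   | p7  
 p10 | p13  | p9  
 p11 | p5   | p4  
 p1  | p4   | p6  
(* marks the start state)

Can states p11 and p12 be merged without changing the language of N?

Start with accepting vs non-accepting: {p3,p4,p5,p6,p7,p8,p11,p12} | {p1,p2,p9,p10,p13}.
On input 1, block {p3,p4,p5,p6,p7,p8,p11,p12} splits into {p3,p4,p5,p7,p8} and {p6,p11,p12}.
Refine {p3,p4,p5,p7,p8} on symbol 0: members go to different blocks, giving {p3,p5,p8} and {p4,p7}.
Refine {p1,p2,p9,p10,p13} on symbol 0: members go to different blocks, giving {p2,p10,p13} and {p1} and {p9}.
Refine {p2,p10,p13} on symbol 1: members go to different blocks, giving {p2} and {p10} and {p13}.
Refine {p6,p11,p12} on symbol 0: members go to different blocks, giving {p11,p12} and {p6}.
The partition is now stable with 9 blocks: {p3,p5,p8} | {p2} | {p11,p12} | {p4,p7} | {p1} | {p9} | {p10} | {p13} | {p6}.
p11 and p12 lie in the same block of the stable partition, so they are equivalent — no string distinguishes them.

Yes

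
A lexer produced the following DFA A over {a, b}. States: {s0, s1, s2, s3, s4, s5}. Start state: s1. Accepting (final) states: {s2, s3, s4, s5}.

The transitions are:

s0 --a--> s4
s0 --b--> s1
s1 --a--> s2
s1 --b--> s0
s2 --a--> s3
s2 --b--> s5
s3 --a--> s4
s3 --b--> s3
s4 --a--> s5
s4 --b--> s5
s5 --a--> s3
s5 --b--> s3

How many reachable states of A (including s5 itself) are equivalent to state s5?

4

All states are reachable from the start state.
Start with accepting vs non-accepting: {s2,s3,s4,s5} | {s0,s1}.
The partition is now stable with 2 blocks: {s2,s3,s4,s5} | {s0,s1}.
The equivalence class containing s5 is {s2,s3,s4,s5}, of size 4.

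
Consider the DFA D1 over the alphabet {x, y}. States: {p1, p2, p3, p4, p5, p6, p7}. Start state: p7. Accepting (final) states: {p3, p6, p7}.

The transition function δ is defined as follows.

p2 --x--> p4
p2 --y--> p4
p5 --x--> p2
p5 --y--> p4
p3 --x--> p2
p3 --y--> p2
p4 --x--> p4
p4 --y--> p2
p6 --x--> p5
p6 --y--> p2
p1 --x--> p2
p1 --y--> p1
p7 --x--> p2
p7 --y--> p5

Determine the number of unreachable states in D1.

3

BFS from p7 reaches {p2, p4, p5, p7}; the 3 state(s) p1, p3, p6 are never visited.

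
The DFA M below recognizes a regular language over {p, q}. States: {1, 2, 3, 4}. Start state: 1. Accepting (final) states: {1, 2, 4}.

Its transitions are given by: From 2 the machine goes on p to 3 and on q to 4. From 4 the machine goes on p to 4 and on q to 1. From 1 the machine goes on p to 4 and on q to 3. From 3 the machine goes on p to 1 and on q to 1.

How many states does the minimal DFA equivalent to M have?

First remove the unreachable states {2}; 3 states remain.
Initial partition by acceptance: {1,4} | {3}.
Split {1,4} by δ(·,q) → {1} and {4}.
No further refinement is possible. Final partition (3 blocks): {1} | {3} | {4}.

3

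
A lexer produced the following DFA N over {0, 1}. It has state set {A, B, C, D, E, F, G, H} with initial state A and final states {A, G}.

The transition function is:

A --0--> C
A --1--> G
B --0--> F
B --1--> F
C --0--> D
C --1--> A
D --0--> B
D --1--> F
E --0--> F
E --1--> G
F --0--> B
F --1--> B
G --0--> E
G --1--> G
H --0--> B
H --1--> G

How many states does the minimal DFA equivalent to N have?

3

First remove the unreachable states {H}; 7 states remain.
Initial partition by acceptance: {A,G} | {B,C,D,E,F}.
Split {B,C,D,E,F} by δ(·,1) → {B,D,F} and {C,E}.
Stable partition: {A,G} | {B,D,F} | {C,E} — 3 equivalence classes.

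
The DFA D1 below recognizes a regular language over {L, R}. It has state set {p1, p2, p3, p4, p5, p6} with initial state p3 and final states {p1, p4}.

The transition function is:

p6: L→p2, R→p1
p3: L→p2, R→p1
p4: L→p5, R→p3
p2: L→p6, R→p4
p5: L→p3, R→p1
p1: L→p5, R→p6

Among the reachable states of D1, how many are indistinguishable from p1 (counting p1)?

2

All states are reachable from the start state.
Start with accepting vs non-accepting: {p1,p4} | {p2,p3,p5,p6}.
The partition is now stable with 2 blocks: {p1,p4} | {p2,p3,p5,p6}.
State p1 belongs to the block {p1,p4}, which has 2 states.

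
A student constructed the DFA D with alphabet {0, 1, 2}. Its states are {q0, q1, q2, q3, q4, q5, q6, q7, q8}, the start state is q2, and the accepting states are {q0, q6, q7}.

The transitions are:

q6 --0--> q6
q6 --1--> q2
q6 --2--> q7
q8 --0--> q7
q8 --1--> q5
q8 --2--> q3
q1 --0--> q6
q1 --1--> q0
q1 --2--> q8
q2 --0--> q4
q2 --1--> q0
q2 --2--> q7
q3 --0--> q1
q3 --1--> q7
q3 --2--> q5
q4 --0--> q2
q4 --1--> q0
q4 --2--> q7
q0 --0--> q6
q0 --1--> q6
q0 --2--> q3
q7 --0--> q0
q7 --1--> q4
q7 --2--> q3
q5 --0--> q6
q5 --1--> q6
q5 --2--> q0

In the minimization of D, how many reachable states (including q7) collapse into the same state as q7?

1

Every state is reachable, so we keep all 9.
Start with accepting vs non-accepting: {q0,q6,q7} | {q1,q2,q3,q4,q5,q8}.
Refine {q0,q6,q7} on symbol 1: members go to different blocks, giving {q6,q7} and {q0}.
Split {q6,q7} by δ(·,0) → {q6} and {q7}.
On input 0, block {q1,q2,q3,q4,q5,q8} splits into {q2,q3,q4} and {q1,q5} and {q8}.
On input 0, block {q2,q3,q4} splits into {q2,q4} and {q3}.
Split {q1,q5} by δ(·,1) → {q1} and {q5}.
Stable partition: {q6} | {q2,q4} | {q0} | {q7} | {q1} | {q8} | {q3} | {q5} — 8 equivalence classes.
The equivalence class containing q7 is {q7}, of size 1.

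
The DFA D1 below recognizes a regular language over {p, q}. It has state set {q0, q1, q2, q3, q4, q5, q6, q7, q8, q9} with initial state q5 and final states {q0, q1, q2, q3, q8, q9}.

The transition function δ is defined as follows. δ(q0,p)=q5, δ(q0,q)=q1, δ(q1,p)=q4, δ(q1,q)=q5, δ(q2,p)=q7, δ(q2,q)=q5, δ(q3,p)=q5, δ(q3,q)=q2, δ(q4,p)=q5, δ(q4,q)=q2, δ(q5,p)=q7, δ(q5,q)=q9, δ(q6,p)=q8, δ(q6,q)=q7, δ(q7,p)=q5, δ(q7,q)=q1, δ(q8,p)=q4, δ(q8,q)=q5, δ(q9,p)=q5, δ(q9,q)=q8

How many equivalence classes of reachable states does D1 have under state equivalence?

4

Reachable states from the start: {q1,q2,q4,q5,q7,q8,q9}. Unreachable: {q0,q3,q6} — drop them.
Initial partition by acceptance: {q1,q2,q8,q9} | {q4,q5,q7}.
Split {q1,q2,q8,q9} by δ(·,q) → {q1,q2,q8} and {q9}.
Split {q4,q5,q7} by δ(·,q) → {q4,q7} and {q5}.
No further refinement is possible. Final partition (4 blocks): {q1,q2,q8} | {q4,q7} | {q9} | {q5}.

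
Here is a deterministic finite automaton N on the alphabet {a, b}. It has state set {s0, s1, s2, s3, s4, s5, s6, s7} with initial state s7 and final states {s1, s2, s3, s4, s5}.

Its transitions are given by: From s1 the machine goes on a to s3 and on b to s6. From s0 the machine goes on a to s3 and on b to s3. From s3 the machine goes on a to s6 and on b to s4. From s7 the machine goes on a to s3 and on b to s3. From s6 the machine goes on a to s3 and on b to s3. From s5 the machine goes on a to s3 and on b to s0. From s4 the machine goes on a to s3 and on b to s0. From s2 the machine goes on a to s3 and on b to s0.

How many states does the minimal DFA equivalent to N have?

3

First remove the unreachable states {s1,s2,s5}; 5 states remain.
Initial partition by acceptance: {s3,s4} | {s0,s6,s7}.
On input a, block {s3,s4} splits into {s3} and {s4}.
The partition is now stable with 3 blocks: {s3} | {s0,s6,s7} | {s4}.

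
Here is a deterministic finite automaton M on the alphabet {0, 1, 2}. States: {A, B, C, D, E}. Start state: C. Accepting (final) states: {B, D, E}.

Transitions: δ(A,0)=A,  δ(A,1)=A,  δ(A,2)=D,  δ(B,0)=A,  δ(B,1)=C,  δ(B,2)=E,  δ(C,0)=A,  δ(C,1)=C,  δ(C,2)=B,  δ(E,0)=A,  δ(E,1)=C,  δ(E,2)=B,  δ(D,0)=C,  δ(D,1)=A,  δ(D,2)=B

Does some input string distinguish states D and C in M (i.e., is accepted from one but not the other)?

Yes

Every state is reachable, so we keep all 5.
Initial partition by acceptance: {B,D,E} | {A,C}.
The partition is now stable with 2 blocks: {B,D,E} | {A,C}.
D and C end up in different blocks, so they are distinguishable. For instance, the string 'ε' is accepted from only D.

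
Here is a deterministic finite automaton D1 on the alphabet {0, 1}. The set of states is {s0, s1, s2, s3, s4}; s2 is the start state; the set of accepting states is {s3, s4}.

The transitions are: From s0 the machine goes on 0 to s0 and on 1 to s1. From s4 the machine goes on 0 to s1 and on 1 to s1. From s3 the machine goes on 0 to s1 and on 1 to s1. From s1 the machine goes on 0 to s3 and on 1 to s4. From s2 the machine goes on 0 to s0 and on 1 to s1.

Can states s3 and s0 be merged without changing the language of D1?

No

Initial partition by acceptance: {s3,s4} | {s0,s1,s2}.
On input 0, block {s0,s1,s2} splits into {s0,s2} and {s1}.
No further refinement is possible. Final partition (3 blocks): {s3,s4} | {s0,s2} | {s1}.
s3 and s0 end up in different blocks, so they are distinguishable. For instance, the string 'ε' is accepted from only s3.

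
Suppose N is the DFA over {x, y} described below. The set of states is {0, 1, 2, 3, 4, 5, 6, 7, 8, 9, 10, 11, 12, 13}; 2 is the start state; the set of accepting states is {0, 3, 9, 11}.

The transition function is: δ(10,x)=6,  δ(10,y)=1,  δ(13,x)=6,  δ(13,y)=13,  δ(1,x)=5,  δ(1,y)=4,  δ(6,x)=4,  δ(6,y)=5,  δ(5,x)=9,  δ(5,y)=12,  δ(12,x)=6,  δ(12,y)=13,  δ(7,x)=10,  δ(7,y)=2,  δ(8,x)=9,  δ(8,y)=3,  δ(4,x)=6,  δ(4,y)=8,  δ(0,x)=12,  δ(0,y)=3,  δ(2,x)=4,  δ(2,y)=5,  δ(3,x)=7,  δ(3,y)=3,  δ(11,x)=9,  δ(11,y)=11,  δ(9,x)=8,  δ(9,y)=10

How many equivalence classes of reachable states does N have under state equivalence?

States {0,11} cannot be reached from the start state, so discard them.
Initial partition by acceptance: {3,9} | {1,2,4,5,6,7,8,10,12,13}.
Refine {3,9} on symbol y: members go to different blocks, giving {3} and {9}.
On input x, block {1,2,4,5,6,7,8,10,12,13} splits into {1,2,4,6,7,10,12,13} and {5,8}.
Split {1,2,4,6,7,10,12,13} by δ(·,x) → {2,4,6,7,10,12,13} and {1}.
On input y, block {2,4,6,7,10,12,13} splits into {2,4,6} and {7,12,13} and {10}.
Refine {5,8} on symbol y: members go to different blocks, giving {5} and {8}.
On input y, block {2,4,6} splits into {2,6} and {4}.
On input x, block {7,12,13} splits into {12,13} and {7}.
Stable partition: {3} | {2,6} | {9} | {5} | {1} | {12,13} | {10} | {8} | {4} | {7} — 10 equivalence classes.

10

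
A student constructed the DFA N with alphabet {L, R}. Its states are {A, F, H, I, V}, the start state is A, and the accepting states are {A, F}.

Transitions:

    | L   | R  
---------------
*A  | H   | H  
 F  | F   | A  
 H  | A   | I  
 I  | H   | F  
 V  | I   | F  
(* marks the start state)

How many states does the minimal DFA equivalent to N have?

First remove the unreachable states {V}; 4 states remain.
Start with accepting vs non-accepting: {A,F} | {H,I}.
Split {A,F} by δ(·,L) → {A} and {F}.
On input L, block {H,I} splits into {H} and {I}.
No further refinement is possible. Final partition (4 blocks): {A} | {H} | {F} | {I}.

4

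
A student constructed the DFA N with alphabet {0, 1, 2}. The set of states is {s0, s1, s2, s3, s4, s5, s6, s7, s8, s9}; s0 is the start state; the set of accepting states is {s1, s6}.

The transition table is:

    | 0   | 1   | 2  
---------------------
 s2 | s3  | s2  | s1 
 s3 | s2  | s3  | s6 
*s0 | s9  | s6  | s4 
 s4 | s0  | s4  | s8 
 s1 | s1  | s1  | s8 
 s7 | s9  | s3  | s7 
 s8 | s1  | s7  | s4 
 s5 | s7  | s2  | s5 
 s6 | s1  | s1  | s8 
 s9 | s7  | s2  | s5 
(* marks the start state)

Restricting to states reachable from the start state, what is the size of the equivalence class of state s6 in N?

2

All states are reachable from the start state.
P0 = {s1,s6} | {s0,s2,s3,s4,s5,s7,s8,s9}.
Split {s0,s2,s3,s4,s5,s7,s8,s9} by δ(·,0) → {s0,s2,s3,s4,s5,s7,s9} and {s8}.
On input 1, block {s0,s2,s3,s4,s5,s7,s9} splits into {s2,s3,s4,s5,s7,s9} and {s0}.
Split {s2,s3,s4,s5,s7,s9} by δ(·,0) → {s2,s3,s5,s7,s9} and {s4}.
Split {s2,s3,s5,s7,s9} by δ(·,2) → {s5,s7,s9} and {s2,s3}.
Stable partition: {s1,s6} | {s5,s7,s9} | {s8} | {s0} | {s4} | {s2,s3} — 6 equivalence classes.
The equivalence class containing s6 is {s1,s6}, of size 2.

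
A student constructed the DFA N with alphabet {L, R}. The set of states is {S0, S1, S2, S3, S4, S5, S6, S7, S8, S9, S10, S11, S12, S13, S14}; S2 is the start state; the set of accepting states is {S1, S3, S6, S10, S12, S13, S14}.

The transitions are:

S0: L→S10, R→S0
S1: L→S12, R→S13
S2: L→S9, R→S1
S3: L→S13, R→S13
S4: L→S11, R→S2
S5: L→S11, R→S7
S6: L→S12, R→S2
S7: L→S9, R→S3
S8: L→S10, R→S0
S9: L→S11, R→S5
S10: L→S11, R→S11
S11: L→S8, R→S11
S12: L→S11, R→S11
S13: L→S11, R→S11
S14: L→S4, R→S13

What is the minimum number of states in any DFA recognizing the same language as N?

7

First remove the unreachable states {S4,S6,S14}; 12 states remain.
Start with accepting vs non-accepting: {S1,S3,S10,S12,S13} | {S0,S2,S5,S7,S8,S9,S11}.
On input L, block {S1,S3,S10,S12,S13} splits into {S10,S12,S13} and {S1,S3}.
On input L, block {S0,S2,S5,S7,S8,S9,S11} splits into {S2,S5,S7,S9,S11} and {S0,S8}.
Split {S2,S5,S7,S9,S11} by δ(·,L) → {S2,S5,S7,S9} and {S11}.
On input L, block {S2,S5,S7,S9} splits into {S2,S7} and {S5,S9}.
Refine {S5,S9} on symbol R: members go to different blocks, giving {S5} and {S9}.
The partition is now stable with 7 blocks: {S10,S12,S13} | {S2,S7} | {S1,S3} | {S0,S8} | {S11} | {S5} | {S9}.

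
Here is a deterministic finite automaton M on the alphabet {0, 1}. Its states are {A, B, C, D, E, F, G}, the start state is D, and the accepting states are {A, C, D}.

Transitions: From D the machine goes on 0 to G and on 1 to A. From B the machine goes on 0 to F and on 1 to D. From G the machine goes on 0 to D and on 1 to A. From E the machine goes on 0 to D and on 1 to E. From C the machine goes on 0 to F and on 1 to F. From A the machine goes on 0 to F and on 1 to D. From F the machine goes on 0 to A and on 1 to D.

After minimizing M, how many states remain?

First remove the unreachable states {B,C,E}; 4 states remain.
Initial partition by acceptance: {A,D} | {F,G}.
Stable partition: {A,D} | {F,G} — 2 equivalence classes.

2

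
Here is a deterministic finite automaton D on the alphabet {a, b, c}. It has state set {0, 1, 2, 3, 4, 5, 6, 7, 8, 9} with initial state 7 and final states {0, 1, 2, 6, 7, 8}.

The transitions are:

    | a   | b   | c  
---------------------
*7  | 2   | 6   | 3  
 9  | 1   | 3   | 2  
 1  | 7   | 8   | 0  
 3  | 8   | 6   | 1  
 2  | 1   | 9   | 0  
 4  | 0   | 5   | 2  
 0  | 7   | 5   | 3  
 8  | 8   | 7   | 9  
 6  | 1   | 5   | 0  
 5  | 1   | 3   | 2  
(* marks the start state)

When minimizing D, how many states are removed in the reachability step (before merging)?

BFS from 7 reaches {0, 1, 2, 3, 5, 6, 7, 8, 9}; the 1 state(s) 4 are never visited.

1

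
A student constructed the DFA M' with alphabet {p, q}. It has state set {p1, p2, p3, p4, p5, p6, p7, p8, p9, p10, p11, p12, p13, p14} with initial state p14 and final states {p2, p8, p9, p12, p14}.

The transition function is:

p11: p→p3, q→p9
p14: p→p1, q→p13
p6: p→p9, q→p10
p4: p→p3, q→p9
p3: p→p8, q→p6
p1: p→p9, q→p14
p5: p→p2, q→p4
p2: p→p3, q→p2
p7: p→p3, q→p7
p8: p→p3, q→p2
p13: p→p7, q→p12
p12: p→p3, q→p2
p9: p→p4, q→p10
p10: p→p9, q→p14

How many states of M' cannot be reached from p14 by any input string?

2

BFS from p14 reaches {p1, p2, p3, p4, p6, p7, p8, p9, p10, p12, p13, p14}; the 2 state(s) p5, p11 are never visited.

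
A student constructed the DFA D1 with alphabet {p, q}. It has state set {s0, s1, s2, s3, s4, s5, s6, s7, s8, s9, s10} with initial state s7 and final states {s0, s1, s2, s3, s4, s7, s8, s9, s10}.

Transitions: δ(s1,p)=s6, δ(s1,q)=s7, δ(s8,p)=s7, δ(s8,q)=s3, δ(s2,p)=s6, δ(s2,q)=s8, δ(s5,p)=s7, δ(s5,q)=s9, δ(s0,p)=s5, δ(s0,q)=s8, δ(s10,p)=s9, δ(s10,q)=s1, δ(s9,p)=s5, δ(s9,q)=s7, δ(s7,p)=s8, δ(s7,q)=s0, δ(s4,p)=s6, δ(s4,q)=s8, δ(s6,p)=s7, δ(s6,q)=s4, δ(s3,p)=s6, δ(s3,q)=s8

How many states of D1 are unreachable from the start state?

3

No path from s7 leads to s1, s2, s10; the other 8 states are all reachable.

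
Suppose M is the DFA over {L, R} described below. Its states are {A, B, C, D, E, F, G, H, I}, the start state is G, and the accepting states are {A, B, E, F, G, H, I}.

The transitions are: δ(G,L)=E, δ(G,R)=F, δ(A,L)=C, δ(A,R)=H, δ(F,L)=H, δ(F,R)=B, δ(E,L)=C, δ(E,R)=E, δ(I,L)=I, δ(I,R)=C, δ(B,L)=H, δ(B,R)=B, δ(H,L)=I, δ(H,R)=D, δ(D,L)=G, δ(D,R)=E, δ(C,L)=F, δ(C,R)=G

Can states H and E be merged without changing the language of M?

No

States {A} cannot be reached from the start state, so discard them.
Start with accepting vs non-accepting: {B,E,F,G,H,I} | {C,D}.
Split {B,E,F,G,H,I} by δ(·,L) → {B,F,G,H,I} and {E}.
On input L, block {B,F,G,H,I} splits into {B,F,H,I} and {G}.
On input R, block {B,F,H,I} splits into {B,F} and {H,I}.
Split {C,D} by δ(·,L) → {C} and {D}.
On input R, block {H,I} splits into {H} and {I}.
The partition is now stable with 7 blocks: {B,F} | {C} | {E} | {G} | {H} | {D} | {I}.
H and E end up in different blocks, so they are distinguishable. For instance, the string 'L' is accepted from only H.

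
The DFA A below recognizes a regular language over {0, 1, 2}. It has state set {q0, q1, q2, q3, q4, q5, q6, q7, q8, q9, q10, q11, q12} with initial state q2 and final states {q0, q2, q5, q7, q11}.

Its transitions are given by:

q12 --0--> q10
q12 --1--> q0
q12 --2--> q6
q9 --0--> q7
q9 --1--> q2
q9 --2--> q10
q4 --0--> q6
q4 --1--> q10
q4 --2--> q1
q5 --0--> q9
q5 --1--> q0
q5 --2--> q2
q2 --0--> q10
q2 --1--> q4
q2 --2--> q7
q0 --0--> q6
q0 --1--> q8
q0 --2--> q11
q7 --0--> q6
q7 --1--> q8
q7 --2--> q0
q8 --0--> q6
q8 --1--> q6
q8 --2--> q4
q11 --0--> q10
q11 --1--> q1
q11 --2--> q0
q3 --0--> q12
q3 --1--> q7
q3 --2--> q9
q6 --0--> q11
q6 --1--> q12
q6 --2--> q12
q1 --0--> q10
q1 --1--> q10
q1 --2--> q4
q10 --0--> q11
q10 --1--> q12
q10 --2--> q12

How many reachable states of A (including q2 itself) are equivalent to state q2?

Reachable states from the start: {q0,q1,q2,q4,q6,q7,q8,q10,q11,q12}. Unreachable: {q3,q5,q9} — drop them.
P0 = {q0,q2,q7,q11} | {q1,q4,q6,q8,q10,q12}.
On input 0, block {q1,q4,q6,q8,q10,q12} splits into {q1,q4,q8,q12} and {q6,q10}.
Refine {q1,q4,q8,q12} on symbol 1: members go to different blocks, giving {q1,q4,q8} and {q12}.
No further refinement is possible. Final partition (4 blocks): {q0,q2,q7,q11} | {q1,q4,q8} | {q6,q10} | {q12}.
State q2 belongs to the block {q0,q2,q7,q11}, which has 4 states.

4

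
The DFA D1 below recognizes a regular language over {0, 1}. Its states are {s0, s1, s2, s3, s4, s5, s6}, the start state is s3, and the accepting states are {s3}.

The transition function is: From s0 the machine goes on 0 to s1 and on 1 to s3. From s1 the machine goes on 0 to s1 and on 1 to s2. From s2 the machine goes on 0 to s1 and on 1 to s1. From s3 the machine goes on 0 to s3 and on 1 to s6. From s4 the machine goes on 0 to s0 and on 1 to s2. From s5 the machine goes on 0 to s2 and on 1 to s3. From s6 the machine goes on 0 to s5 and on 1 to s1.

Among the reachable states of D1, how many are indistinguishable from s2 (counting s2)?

2

First remove the unreachable states {s0,s4}; 5 states remain.
Start with accepting vs non-accepting: {s3} | {s1,s2,s5,s6}.
On input 1, block {s1,s2,s5,s6} splits into {s1,s2,s6} and {s5}.
On input 0, block {s1,s2,s6} splits into {s1,s2} and {s6}.
The partition is now stable with 4 blocks: {s3} | {s1,s2} | {s5} | {s6}.
State s2 belongs to the block {s1,s2}, which has 2 states.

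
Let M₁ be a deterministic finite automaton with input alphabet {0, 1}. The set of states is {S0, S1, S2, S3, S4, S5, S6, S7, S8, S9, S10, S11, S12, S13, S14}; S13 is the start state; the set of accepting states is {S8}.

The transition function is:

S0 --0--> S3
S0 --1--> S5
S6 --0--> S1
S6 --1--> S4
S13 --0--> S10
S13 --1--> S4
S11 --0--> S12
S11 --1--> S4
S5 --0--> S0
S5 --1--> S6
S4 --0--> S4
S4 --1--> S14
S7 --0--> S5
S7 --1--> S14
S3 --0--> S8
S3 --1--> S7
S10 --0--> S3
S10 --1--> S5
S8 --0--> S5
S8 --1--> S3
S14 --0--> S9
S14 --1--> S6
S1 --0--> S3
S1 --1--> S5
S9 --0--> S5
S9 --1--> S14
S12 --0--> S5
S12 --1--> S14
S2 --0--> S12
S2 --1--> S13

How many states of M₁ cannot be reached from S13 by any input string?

Starting at S13 and following transitions, the reachable set is {S0, S1, S3, S4, S5, S6, S7, S8, S9, S10, S13, S14}. That leaves S2, S11, S12 unreachable — 3 in total.

3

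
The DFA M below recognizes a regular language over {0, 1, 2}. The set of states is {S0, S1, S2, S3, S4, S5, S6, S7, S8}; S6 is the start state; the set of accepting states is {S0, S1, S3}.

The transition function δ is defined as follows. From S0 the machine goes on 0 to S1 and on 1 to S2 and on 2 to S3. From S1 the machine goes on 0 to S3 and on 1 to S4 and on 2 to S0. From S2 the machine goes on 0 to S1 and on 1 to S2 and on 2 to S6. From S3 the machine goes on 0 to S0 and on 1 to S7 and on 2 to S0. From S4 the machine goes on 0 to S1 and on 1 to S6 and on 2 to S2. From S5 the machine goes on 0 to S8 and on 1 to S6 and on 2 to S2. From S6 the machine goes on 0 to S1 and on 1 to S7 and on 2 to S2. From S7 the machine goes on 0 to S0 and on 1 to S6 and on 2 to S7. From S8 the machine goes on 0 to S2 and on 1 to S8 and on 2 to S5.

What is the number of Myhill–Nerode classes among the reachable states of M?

2

First remove the unreachable states {S5,S8}; 7 states remain.
Start with accepting vs non-accepting: {S0,S1,S3} | {S2,S4,S6,S7}.
The partition is now stable with 2 blocks: {S0,S1,S3} | {S2,S4,S6,S7}.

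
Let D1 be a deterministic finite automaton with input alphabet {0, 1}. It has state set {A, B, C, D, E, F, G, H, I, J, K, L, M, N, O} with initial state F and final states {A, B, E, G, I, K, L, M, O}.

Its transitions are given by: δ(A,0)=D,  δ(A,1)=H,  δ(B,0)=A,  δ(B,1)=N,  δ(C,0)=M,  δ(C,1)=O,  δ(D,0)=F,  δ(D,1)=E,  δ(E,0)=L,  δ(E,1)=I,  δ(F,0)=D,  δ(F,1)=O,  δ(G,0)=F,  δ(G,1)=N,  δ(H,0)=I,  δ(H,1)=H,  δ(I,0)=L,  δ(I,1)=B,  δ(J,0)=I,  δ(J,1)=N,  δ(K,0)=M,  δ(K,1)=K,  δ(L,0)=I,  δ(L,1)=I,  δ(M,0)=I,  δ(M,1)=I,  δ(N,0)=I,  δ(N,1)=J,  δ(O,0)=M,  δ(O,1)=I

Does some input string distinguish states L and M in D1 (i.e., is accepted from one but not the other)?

No

States {C,G,K} cannot be reached from the start state, so discard them.
P0 = {A,B,E,I,L,M,O} | {D,F,H,J,N}.
On input 0, block {A,B,E,I,L,M,O} splits into {B,E,I,L,M,O} and {A}.
Refine {B,E,I,L,M,O} on symbol 0: members go to different blocks, giving {E,I,L,M,O} and {B}.
On input 1, block {E,I,L,M,O} splits into {E,L,M,O} and {I}.
Refine {E,L,M,O} on symbol 0: members go to different blocks, giving {E,O} and {L,M}.
Split {D,F,H,J,N} by δ(·,0) → {H,J,N} and {D,F}.
Stable partition: {E,O} | {H,J,N} | {A} | {B} | {I} | {L,M} | {D,F} — 7 equivalence classes.
L and M lie in the same block of the stable partition, so they are equivalent — no string distinguishes them.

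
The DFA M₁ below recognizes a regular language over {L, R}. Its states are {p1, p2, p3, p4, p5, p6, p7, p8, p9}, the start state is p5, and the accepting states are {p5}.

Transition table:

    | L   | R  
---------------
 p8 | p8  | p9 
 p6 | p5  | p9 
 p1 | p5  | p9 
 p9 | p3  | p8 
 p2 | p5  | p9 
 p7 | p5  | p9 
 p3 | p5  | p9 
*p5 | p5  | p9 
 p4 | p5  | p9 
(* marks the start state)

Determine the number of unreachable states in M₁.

Starting at p5 and following transitions, the reachable set is {p3, p5, p8, p9}. That leaves p1, p2, p4, p6, p7 unreachable — 5 in total.

5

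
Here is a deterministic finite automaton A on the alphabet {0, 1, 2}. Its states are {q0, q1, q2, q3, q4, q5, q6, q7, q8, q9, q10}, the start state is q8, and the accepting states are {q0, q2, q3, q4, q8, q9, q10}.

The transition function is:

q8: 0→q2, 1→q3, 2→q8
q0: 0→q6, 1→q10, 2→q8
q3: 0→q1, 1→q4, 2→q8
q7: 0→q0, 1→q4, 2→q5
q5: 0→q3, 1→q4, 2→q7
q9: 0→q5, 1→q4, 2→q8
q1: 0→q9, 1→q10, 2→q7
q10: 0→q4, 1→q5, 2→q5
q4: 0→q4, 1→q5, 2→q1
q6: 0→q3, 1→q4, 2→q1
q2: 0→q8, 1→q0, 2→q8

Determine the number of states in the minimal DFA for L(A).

Initial partition by acceptance: {q0,q2,q3,q4,q8,q9,q10} | {q1,q5,q6,q7}.
Refine {q0,q2,q3,q4,q8,q9,q10} on symbol 0: members go to different blocks, giving {q2,q4,q8,q10} and {q0,q3,q9}.
Refine {q2,q4,q8,q10} on symbol 1: members go to different blocks, giving {q2,q8} and {q4,q10}.
Stable partition: {q2,q8} | {q1,q5,q6,q7} | {q0,q3,q9} | {q4,q10} — 4 equivalence classes.

4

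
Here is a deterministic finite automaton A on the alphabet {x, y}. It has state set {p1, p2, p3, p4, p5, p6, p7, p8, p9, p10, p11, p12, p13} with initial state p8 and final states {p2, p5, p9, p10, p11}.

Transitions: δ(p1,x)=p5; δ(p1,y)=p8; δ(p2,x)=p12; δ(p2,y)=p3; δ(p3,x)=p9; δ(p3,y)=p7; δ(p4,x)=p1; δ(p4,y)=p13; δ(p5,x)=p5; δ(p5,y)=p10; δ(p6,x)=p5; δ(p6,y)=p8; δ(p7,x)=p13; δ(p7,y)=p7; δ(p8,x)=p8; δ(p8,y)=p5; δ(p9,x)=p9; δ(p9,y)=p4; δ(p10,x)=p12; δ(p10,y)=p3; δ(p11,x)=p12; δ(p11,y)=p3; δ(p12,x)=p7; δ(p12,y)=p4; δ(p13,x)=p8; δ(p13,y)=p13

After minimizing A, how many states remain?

10

Reachable states from the start: {p1,p3,p4,p5,p7,p8,p9,p10,p12,p13}. Unreachable: {p2,p6,p11} — drop them.
Initial partition by acceptance: {p5,p9,p10} | {p1,p3,p4,p7,p8,p12,p13}.
Split {p5,p9,p10} by δ(·,x) → {p5,p9} and {p10}.
Refine {p5,p9} on symbol y: members go to different blocks, giving {p5} and {p9}.
Refine {p1,p3,p4,p7,p8,p12,p13} on symbol x: members go to different blocks, giving {p4,p7,p8,p12,p13} and {p1} and {p3}.
Split {p4,p7,p8,p12,p13} by δ(·,x) → {p7,p8,p12,p13} and {p4}.
Refine {p7,p8,p12,p13} on symbol y: members go to different blocks, giving {p7,p13} and {p8} and {p12}.
Refine {p7,p13} on symbol x: members go to different blocks, giving {p7} and {p13}.
The partition is now stable with 10 blocks: {p5} | {p7} | {p10} | {p9} | {p1} | {p3} | {p4} | {p8} | {p12} | {p13}.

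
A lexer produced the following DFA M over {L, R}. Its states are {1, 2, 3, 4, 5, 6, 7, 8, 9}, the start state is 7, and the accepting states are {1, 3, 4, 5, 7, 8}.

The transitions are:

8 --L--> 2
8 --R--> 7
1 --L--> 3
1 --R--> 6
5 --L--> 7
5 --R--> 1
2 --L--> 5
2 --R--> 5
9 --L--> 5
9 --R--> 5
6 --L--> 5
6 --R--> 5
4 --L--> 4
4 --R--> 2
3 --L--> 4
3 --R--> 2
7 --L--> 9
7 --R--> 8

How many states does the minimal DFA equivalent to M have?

Every state is reachable, so we keep all 9.
Start with accepting vs non-accepting: {1,3,4,5,7,8} | {2,6,9}.
Refine {1,3,4,5,7,8} on symbol L: members go to different blocks, giving {1,3,4,5} and {7,8}.
Split {1,3,4,5} by δ(·,L) → {1,3,4} and {5}.
Stable partition: {1,3,4} | {2,6,9} | {7,8} | {5} — 4 equivalence classes.

4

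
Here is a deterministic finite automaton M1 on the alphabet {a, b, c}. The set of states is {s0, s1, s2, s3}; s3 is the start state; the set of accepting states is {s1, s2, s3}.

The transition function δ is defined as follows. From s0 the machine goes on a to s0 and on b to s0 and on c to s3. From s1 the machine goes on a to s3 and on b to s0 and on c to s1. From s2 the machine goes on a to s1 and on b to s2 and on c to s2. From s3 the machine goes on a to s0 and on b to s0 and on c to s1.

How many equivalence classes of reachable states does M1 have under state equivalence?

States {s2} cannot be reached from the start state, so discard them.
Start with accepting vs non-accepting: {s1,s3} | {s0}.
On input a, block {s1,s3} splits into {s1} and {s3}.
No further refinement is possible. Final partition (3 blocks): {s1} | {s0} | {s3}.

3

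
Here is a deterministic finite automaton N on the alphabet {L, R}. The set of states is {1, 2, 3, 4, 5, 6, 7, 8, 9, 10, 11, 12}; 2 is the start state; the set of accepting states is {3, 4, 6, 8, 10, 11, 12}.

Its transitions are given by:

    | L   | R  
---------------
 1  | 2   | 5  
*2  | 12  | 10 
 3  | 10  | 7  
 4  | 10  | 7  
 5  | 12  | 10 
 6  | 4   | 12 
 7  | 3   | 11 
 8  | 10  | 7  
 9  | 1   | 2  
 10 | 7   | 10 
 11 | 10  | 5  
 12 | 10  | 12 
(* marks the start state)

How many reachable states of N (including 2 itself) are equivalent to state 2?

2

First remove the unreachable states {1,4,6,8,9}; 7 states remain.
P0 = {3,10,11,12} | {2,5,7}.
Refine {3,10,11,12} on symbol L: members go to different blocks, giving {3,11,12} and {10}.
Refine {3,11,12} on symbol R: members go to different blocks, giving {3,11} and {12}.
Refine {2,5,7} on symbol L: members go to different blocks, giving {2,5} and {7}.
Split {3,11} by δ(·,R) → {3} and {11}.
The partition is now stable with 6 blocks: {3} | {2,5} | {10} | {12} | {7} | {11}.
The equivalence class containing 2 is {2,5}, of size 2.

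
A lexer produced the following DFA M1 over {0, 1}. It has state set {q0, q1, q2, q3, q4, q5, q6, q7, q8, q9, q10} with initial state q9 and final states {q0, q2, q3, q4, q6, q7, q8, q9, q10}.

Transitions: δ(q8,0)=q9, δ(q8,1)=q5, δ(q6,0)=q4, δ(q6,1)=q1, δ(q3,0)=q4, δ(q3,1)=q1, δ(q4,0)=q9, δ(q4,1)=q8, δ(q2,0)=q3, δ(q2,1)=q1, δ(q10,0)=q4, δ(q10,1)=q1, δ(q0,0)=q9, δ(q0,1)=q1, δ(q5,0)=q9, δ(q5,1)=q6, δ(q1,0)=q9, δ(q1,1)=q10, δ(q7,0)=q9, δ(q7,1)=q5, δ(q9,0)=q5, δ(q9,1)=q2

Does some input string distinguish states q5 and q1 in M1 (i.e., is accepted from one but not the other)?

Reachable states from the start: {q1,q2,q3,q4,q5,q6,q8,q9,q10}. Unreachable: {q0,q7} — drop them.
Start with accepting vs non-accepting: {q2,q3,q4,q6,q8,q9,q10} | {q1,q5}.
On input 0, block {q2,q3,q4,q6,q8,q9,q10} splits into {q2,q3,q4,q6,q8,q10} and {q9}.
Split {q2,q3,q4,q6,q8,q10} by δ(·,0) → {q2,q3,q6,q10} and {q4,q8}.
Refine {q2,q3,q6,q10} on symbol 0: members go to different blocks, giving {q3,q6,q10} and {q2}.
Refine {q4,q8} on symbol 1: members go to different blocks, giving {q4} and {q8}.
No further refinement is possible. Final partition (6 blocks): {q3,q6,q10} | {q1,q5} | {q9} | {q4} | {q2} | {q8}.
q5 and q1 lie in the same block of the stable partition, so they are equivalent — no string distinguishes them.

No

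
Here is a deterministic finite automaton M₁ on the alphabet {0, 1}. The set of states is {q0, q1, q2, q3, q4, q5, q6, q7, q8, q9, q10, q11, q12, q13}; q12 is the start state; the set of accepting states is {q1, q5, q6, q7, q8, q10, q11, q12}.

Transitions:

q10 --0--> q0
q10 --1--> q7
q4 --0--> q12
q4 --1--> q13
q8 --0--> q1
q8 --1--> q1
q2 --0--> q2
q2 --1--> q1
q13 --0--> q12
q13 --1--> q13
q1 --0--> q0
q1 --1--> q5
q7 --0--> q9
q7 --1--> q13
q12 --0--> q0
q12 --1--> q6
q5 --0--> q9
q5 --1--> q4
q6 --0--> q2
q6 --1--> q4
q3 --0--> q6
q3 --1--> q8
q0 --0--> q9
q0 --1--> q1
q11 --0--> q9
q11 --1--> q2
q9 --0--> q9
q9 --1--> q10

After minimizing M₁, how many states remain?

States {q3,q8,q11} cannot be reached from the start state, so discard them.
P0 = {q1,q5,q6,q7,q10,q12} | {q0,q2,q4,q9,q13}.
On input 1, block {q1,q5,q6,q7,q10,q12} splits into {q1,q10,q12} and {q5,q6,q7}.
On input 0, block {q0,q2,q4,q9,q13} splits into {q0,q2,q9} and {q4,q13}.
The partition is now stable with 4 blocks: {q1,q10,q12} | {q0,q2,q9} | {q5,q6,q7} | {q4,q13}.

4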